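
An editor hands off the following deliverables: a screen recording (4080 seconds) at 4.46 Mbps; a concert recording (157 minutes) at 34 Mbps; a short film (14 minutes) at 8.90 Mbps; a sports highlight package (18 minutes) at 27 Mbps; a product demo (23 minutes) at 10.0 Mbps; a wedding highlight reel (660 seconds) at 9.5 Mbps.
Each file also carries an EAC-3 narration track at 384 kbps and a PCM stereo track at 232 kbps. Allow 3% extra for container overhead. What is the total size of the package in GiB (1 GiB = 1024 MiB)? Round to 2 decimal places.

Audio total: 384 + 232 = 616 kbps = 0.616 Mbps.
screen recording: 5.076 Mbps × 4080 s × 1.03 = 21331.4 Mb
concert recording: 34.616 Mbps × 9420 s × 1.03 = 335865.2 Mb
short film: 9.516 Mbps × 840 s × 1.03 = 8233.2 Mb
sports highlight package: 27.616 Mbps × 1080 s × 1.03 = 30720.0 Mb
product demo: 10.616 Mbps × 1380 s × 1.03 = 15089.6 Mb
wedding highlight reel: 10.116 Mbps × 660 s × 1.03 = 6876.9 Mb
Total: 418116.3 Mb = 52264.5 MB.
= 48.68 GiB.

48.68 GiB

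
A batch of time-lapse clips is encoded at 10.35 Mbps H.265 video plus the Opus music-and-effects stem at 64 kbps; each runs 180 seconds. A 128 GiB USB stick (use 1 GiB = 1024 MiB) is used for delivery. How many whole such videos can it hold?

Audio: 64 kbps = 0.064 Mbps.
Total bitrate: 10.414 Mbps.
Per item: 10.414 Mbps × 180 s = 1,875 Mb = 234.3 MB.
Capacity: 128 GiB = 1,099,512 Mb; 586.56 items → 586 complete.

586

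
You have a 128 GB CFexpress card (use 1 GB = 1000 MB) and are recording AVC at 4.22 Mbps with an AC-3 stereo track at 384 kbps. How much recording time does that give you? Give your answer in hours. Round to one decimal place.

Audio: 384 kbps = 0.384 Mbps.
Total bitrate: 4.22 + 0.384 = 4.604 Mbps.
Capacity: 128 GB = 1,024,000 Mb.
Recording time: 1,024,000 / 4.604 = 222,415 s ≈ 61.8 hours.

61.8 hours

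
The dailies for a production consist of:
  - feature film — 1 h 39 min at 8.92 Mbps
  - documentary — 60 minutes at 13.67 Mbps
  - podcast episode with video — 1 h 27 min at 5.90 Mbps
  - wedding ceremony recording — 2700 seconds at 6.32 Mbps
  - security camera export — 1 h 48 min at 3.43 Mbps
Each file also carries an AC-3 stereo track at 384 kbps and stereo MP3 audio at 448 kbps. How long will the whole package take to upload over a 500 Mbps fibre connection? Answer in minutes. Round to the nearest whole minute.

6 minutes

Audio total: 384 + 448 = 832 kbps = 0.832 Mbps.
feature film: 9.752 Mbps × 5940 s = 57926.9 Mb
documentary: 14.502 Mbps × 3600 s = 52207.2 Mb
podcast episode with video: 6.732 Mbps × 5220 s = 35141.0 Mb
wedding ceremony recording: 7.152 Mbps × 2700 s = 19310.4 Mb
security camera export: 4.262 Mbps × 6480 s = 27617.8 Mb
Total: 192203.3 Mb = 24025.4 MB.
At 500 Mbps: 192203.3 / 500 = 384 s ≈ 6.41 minutes.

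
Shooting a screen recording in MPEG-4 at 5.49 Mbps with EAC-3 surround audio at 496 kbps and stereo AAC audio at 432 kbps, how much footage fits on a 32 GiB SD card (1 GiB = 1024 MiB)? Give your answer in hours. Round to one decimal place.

11.9 hours

Audio total: 496 + 432 = 928 kbps = 0.928 Mbps.
Total bitrate: 5.49 + 0.928 = 6.418 Mbps.
Capacity: 32 GiB = 274,878 Mb.
Recording time: 274,878 / 6.418 = 42,829 s ≈ 11.9 hours.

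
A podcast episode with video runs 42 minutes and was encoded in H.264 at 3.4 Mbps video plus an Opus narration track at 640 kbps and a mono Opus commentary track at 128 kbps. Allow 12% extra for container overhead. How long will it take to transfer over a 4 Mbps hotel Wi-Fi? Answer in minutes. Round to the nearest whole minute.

49 minutes

42 min = 2520 s
Audio total: 640 + 128 = 768 kbps = 0.768 Mbps.
Total bitrate: 4.168 Mbps.
File: 4.168 Mbps × 2520 s = 10503.4 Mb.
With 12% container overhead: ×1.12. → 11763.8 Mb.
At 4 Mbps: 11763.8 / 4 = 2940.9 s ≈ 49 minutes.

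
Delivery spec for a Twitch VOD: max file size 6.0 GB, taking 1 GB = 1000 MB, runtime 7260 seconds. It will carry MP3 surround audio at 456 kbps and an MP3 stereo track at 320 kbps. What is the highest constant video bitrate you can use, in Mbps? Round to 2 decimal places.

Budget: 6.0 GB = 48000.0 Mb.
Total bitrate budget: 48000.0 Mb / 7260 s = 6.612 Mbps.
Audio total: 456 + 320 = 776 kbps = 0.776 Mbps.
Video: 6.612 − 0.776 = 5.836 Mbps.

5.84 Mbps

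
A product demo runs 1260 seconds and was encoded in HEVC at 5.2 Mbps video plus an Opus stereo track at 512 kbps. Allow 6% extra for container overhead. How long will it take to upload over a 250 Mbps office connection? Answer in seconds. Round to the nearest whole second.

31 seconds

Audio: 512 kbps = 0.512 Mbps.
Total bitrate: 5.712 Mbps.
File: 5.712 Mbps × 1260 s = 7197.1 Mb.
With 6% container overhead: ×1.06. → 7628.9 Mb.
At 250 Mbps: 7628.9 / 250 = 30.5 s ≈ 30.5 seconds.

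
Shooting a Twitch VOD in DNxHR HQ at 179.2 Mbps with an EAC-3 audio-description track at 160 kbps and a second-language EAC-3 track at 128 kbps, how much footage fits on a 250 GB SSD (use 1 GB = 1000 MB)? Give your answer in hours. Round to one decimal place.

Audio total: 160 + 128 = 288 kbps = 0.288 Mbps.
Total bitrate: 179.2 + 0.288 = 179.488 Mbps.
Capacity: 250 GB = 2,000,000 Mb.
Recording time: 2,000,000 / 179.488 = 11,143 s ≈ 3.10 hours.

3.1 hours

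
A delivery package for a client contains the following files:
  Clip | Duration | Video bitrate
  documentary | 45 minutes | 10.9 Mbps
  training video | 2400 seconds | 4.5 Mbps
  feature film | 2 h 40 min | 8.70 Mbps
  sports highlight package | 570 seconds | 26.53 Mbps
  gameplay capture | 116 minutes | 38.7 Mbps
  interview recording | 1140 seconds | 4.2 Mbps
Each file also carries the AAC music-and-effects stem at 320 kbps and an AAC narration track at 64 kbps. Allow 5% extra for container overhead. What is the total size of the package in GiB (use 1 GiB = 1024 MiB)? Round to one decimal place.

51.6 GiB

Audio total: 320 + 64 = 384 kbps = 0.384 Mbps.
documentary: 11.284 Mbps × 2700 s × 1.05 = 31990.1 Mb
training video: 4.884 Mbps × 2400 s × 1.05 = 12307.7 Mb
feature film: 9.084 Mbps × 9600 s × 1.05 = 91566.7 Mb
sports highlight package: 26.914 Mbps × 570 s × 1.05 = 16108.0 Mb
gameplay capture: 39.084 Mbps × 6960 s × 1.05 = 285625.9 Mb
interview recording: 4.584 Mbps × 1140 s × 1.05 = 5487.0 Mb
Total: 443085.5 Mb = 55385.7 MB.
= 51.58 GiB.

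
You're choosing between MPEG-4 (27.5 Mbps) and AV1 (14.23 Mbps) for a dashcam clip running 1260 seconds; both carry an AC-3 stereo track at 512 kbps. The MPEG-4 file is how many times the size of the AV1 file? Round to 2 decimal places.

Audio: 512 kbps = 0.512 Mbps.
MPEG-4: 28.012 Mbps × 1260 s = 35295.1 Mb = 4.109 GiB.
AV1: 14.742 Mbps × 1260 s = 18574.9 Mb = 2.162 GiB.
Ratio: 4.109 / 2.162 = 1.900.

1.90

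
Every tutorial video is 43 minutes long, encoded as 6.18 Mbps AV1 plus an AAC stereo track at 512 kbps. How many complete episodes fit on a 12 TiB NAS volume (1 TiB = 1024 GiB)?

43 min = 2580 s
Audio: 512 kbps = 0.512 Mbps.
Total bitrate: 6.692 Mbps.
Per item: 6.692 Mbps × 2580 s = 17,265 Mb = 2,158 MB.
Capacity: 12 TiB = 105,553,116 Mb; 6113.58 items → 6113 complete.

6113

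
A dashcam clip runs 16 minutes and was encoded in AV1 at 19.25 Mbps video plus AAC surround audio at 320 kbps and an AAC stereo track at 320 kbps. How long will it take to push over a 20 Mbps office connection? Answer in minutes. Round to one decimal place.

16 min = 960 s
Audio total: 320 + 320 = 640 kbps = 0.640 Mbps.
Total bitrate: 19.890 Mbps.
File: 19.890 Mbps × 960 s = 19094.4 Mb.
At 20 Mbps: 19094.4 / 20 = 954.7 s ≈ 15.9 minutes.

15.9 minutes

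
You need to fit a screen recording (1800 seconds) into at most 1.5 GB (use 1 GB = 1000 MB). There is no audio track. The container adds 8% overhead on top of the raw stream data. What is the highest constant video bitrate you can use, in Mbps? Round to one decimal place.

6.2 Mbps

Budget: 1.5 GB = 12000.0 Mb.
Stream payload after overhead: 12000.0 / 1.08 = 11111.1 Mb.
Total bitrate budget: 11111.1 Mb / 1800 s = 6.173 Mbps.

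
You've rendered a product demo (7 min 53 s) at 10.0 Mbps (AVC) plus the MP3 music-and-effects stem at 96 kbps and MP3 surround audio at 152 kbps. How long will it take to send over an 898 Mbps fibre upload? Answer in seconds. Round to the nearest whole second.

7 min 53 s = 473 s
Audio total: 96 + 152 = 248 kbps = 0.248 Mbps.
Total bitrate: 10.248 Mbps.
File: 10.248 Mbps × 473 s = 4847.3 Mb.
At 898 Mbps: 4847.3 / 898 = 5.4 s ≈ 5.4 seconds.

5 seconds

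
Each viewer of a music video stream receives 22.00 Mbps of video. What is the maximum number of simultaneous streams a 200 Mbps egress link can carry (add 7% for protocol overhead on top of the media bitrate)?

8

On the wire with 7% overhead: 23.540 Mbps.
200 Mbps = 200.0 Mbps; 200.0 / 23.540 = 8.50 → 8 viewers.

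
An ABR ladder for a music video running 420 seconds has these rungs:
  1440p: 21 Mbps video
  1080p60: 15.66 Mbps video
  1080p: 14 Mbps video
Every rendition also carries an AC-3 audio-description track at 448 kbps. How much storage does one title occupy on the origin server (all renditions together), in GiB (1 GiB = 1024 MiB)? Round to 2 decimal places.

2.54 GiB

Audio: 448 kbps = 0.448 Mbps.
Sum of rendition bitrates: (21+0.448) + (15.66+0.448) + (14+0.448) = 52.004 Mbps.
× 420 s = 21,842 Mb = 2,730 MB = 2.543 GiB.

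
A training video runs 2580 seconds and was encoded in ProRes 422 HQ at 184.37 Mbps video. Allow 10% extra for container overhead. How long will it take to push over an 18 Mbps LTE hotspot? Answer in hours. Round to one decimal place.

File: 184.370 Mbps × 2580 s = 475674.6 Mb.
With 10% container overhead: ×1.10. → 523242.1 Mb.
At 18 Mbps: 523242.1 / 18 = 29069.0 s ≈ 8.07 hours.

8.1 hours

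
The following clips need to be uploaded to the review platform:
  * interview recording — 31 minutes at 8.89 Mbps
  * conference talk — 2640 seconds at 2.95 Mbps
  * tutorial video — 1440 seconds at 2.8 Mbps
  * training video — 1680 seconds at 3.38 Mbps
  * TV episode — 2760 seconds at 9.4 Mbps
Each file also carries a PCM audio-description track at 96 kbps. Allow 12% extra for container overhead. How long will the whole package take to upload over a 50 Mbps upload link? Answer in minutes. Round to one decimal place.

22.8 minutes

Audio: 96 kbps = 0.096 Mbps.
interview recording: 8.986 Mbps × 1860 s × 1.12 = 18719.6 Mb
conference talk: 3.046 Mbps × 2640 s × 1.12 = 9006.4 Mb
tutorial video: 2.896 Mbps × 1440 s × 1.12 = 4670.7 Mb
training video: 3.476 Mbps × 1680 s × 1.12 = 6540.4 Mb
TV episode: 9.496 Mbps × 2760 s × 1.12 = 29354.0 Mb
Total: 68291.2 Mb = 8536.4 MB.
At 50 Mbps: 68291.2 / 50 = 1366 s ≈ 22.8 minutes.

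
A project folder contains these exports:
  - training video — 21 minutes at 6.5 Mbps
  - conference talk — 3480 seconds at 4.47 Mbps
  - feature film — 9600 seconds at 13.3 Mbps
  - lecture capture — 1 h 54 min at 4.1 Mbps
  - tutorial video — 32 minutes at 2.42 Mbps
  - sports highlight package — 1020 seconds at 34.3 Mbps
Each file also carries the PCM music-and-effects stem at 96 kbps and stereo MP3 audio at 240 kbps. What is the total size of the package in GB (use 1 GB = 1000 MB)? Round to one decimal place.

Audio total: 96 + 240 = 336 kbps = 0.336 Mbps.
training video: 6.836 Mbps × 1260 s = 8613.4 Mb
conference talk: 4.806 Mbps × 3480 s = 16724.9 Mb
feature film: 13.636 Mbps × 9600 s = 130905.6 Mb
lecture capture: 4.436 Mbps × 6840 s = 30342.2 Mb
tutorial video: 2.756 Mbps × 1920 s = 5291.5 Mb
sports highlight package: 34.636 Mbps × 1020 s = 35328.7 Mb
Total: 227206.3 Mb = 28400.8 MB.
= 28.40 GB.

28.4 GB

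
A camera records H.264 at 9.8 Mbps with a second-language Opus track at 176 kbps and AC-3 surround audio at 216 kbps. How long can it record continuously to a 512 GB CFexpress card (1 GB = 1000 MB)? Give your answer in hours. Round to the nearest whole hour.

Audio total: 176 + 216 = 392 kbps = 0.392 Mbps.
Total bitrate: 9.8 + 0.392 = 10.192 Mbps.
Capacity: 512 GB = 4,096,000 Mb.
Recording time: 4,096,000 / 10.192 = 401,884 s ≈ 112 hours.

112 hours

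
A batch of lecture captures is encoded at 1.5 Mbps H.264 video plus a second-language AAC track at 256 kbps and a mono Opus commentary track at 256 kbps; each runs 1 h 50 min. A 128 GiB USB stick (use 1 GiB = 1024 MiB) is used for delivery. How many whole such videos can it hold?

82

1 h 50 min = 110 min = 6600 s
Audio total: 256 + 256 = 512 kbps = 0.512 Mbps.
Total bitrate: 2.012 Mbps.
Per item: 2.012 Mbps × 6600 s = 13,279 Mb = 1,660 MB.
Capacity: 128 GiB = 1,099,512 Mb; 82.80 items → 82 complete.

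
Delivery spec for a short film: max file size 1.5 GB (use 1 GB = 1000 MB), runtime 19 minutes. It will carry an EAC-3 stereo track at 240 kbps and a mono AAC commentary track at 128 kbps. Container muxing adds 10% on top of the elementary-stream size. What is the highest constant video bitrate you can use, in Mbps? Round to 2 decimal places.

Budget: 1.5 GB = 12000.0 Mb.
Stream payload after overhead: 12000.0 / 1.10 = 10909.1 Mb.
19 min = 1140 s
Total bitrate budget: 10909.1 Mb / 1140 s = 9.569 Mbps.
Audio total: 240 + 128 = 368 kbps = 0.368 Mbps.
Video: 9.569 − 0.368 = 9.201 Mbps.

9.20 Mbps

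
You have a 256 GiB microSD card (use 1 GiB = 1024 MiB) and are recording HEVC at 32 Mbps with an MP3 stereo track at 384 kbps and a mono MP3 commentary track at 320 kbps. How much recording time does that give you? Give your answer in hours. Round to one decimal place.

Audio total: 384 + 320 = 704 kbps = 0.704 Mbps.
Total bitrate: 32 + 0.704 = 32.704 Mbps.
Capacity: 256 GiB = 2,199,023 Mb.
Recording time: 2,199,023 / 32.704 = 67,240 s ≈ 18.7 hours.

18.7 hours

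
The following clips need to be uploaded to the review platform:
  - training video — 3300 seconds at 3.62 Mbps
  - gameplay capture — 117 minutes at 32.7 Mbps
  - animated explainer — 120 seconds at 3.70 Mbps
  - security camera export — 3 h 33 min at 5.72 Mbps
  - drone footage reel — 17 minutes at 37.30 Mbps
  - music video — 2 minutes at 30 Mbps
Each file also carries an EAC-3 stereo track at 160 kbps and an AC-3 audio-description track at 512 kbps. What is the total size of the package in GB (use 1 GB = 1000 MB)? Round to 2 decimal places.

46.63 GB

Audio total: 160 + 512 = 672 kbps = 0.672 Mbps.
training video: 4.292 Mbps × 3300 s = 14163.6 Mb
gameplay capture: 33.372 Mbps × 7020 s = 234271.4 Mb
animated explainer: 4.372 Mbps × 120 s = 524.6 Mb
security camera export: 6.392 Mbps × 12780 s = 81689.8 Mb
drone footage reel: 37.972 Mbps × 1020 s = 38731.4 Mb
music video: 30.672 Mbps × 120 s = 3680.6 Mb
Total: 373061.5 Mb = 46632.7 MB.
= 46.63 GB.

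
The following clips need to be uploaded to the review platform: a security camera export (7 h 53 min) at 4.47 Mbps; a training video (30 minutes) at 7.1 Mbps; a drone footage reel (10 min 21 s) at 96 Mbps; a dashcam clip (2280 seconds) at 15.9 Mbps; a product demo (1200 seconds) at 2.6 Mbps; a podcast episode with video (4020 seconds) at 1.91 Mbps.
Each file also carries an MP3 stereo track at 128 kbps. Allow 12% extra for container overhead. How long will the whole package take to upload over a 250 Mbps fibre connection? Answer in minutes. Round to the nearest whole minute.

Audio: 128 kbps = 0.128 Mbps.
security camera export: 4.598 Mbps × 28380 s × 1.12 = 146150.2 Mb
training video: 7.228 Mbps × 1800 s × 1.12 = 14571.6 Mb
drone footage reel: 96.128 Mbps × 621 s × 1.12 = 66858.9 Mb
dashcam clip: 16.028 Mbps × 2280 s × 1.12 = 40929.1 Mb
product demo: 2.728 Mbps × 1200 s × 1.12 = 3666.4 Mb
podcast episode with video: 2.038 Mbps × 4020 s × 1.12 = 9175.9 Mb
Total: 281352.2 Mb = 35169.0 MB.
At 250 Mbps: 281352.2 / 250 = 1125 s ≈ 18.8 minutes.

19 minutes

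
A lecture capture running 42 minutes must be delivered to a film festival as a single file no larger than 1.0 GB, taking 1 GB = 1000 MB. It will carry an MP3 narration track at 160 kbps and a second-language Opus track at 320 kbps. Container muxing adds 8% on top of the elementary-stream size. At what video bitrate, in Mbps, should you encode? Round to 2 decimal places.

2.46 Mbps

Budget: 1.0 GB = 8000.0 Mb.
Stream payload after overhead: 8000.0 / 1.08 = 7407.4 Mb.
42 min = 2520 s
Total bitrate budget: 7407.4 Mb / 2520 s = 2.939 Mbps.
Audio total: 160 + 320 = 480 kbps = 0.480 Mbps.
Video: 2.939 − 0.480 = 2.459 Mbps.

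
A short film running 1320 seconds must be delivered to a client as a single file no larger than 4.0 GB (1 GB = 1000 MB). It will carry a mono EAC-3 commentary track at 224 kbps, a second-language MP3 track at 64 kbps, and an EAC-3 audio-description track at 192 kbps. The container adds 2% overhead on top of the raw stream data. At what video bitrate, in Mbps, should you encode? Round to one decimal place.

Budget: 4.0 GB = 32000.0 Mb.
Stream payload after overhead: 32000.0 / 1.02 = 31372.5 Mb.
Total bitrate budget: 31372.5 Mb / 1320 s = 23.767 Mbps.
Audio total: 224 + 64 + 192 = 480 kbps = 0.480 Mbps.
Video: 23.767 − 0.480 = 23.287 Mbps.

23.3 Mbps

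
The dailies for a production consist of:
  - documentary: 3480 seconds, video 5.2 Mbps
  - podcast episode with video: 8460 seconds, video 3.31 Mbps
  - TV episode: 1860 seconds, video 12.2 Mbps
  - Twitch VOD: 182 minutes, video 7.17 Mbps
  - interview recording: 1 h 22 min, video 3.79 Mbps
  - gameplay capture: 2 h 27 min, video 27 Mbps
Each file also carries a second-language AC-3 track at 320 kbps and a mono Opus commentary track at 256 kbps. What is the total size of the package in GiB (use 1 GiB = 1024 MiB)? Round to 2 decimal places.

49.60 GiB

Audio total: 320 + 256 = 576 kbps = 0.576 Mbps.
documentary: 5.776 Mbps × 3480 s = 20100.5 Mb
podcast episode with video: 3.886 Mbps × 8460 s = 32875.6 Mb
TV episode: 12.776 Mbps × 1860 s = 23763.4 Mb
Twitch VOD: 7.746 Mbps × 10920 s = 84586.3 Mb
interview recording: 4.366 Mbps × 4920 s = 21480.7 Mb
gameplay capture: 27.576 Mbps × 8820 s = 243220.3 Mb
Total: 426026.8 Mb = 53253.3 MB.
= 49.60 GiB.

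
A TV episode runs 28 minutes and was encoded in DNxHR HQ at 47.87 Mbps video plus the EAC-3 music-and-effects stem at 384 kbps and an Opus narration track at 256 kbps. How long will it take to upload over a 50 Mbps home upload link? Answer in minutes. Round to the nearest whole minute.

28 min = 1680 s
Audio total: 384 + 256 = 640 kbps = 0.640 Mbps.
Total bitrate: 48.510 Mbps.
File: 48.510 Mbps × 1680 s = 81496.8 Mb.
At 50 Mbps: 81496.8 / 50 = 1629.9 s ≈ 27.2 minutes.

27 minutes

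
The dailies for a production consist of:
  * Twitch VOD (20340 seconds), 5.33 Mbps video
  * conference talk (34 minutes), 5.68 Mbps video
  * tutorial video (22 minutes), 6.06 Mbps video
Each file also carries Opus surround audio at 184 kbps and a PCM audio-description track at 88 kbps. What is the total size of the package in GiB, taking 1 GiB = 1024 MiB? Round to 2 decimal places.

15.65 GiB

Audio total: 184 + 88 = 272 kbps = 0.272 Mbps.
Twitch VOD: 5.602 Mbps × 20340 s = 113944.7 Mb
conference talk: 5.952 Mbps × 2040 s = 12142.1 Mb
tutorial video: 6.332 Mbps × 1320 s = 8358.2 Mb
Total: 134445.0 Mb = 16805.6 MB.
= 15.65 GiB.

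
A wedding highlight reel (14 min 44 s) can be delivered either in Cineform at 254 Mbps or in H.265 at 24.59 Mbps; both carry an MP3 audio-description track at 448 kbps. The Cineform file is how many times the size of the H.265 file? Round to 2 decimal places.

14 min 44 s = 884 s
Audio: 448 kbps = 0.448 Mbps.
Cineform: 254.448 Mbps × 884 s = 224932.0 Mb = 26.186 GiB.
H.265: 25.038 Mbps × 884 s = 22133.6 Mb = 2.577 GiB.
Ratio: 26.186 / 2.577 = 10.162.

10.16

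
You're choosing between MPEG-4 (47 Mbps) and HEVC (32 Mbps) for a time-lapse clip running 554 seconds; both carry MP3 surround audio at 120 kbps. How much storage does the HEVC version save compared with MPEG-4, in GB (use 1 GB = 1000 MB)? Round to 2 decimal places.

Audio: 120 kbps = 0.120 Mbps.
MPEG-4: 47.120 Mbps × 554 s = 26104.5 Mb = 3.263 GB.
HEVC: 32.120 Mbps × 554 s = 17794.5 Mb = 2.224 GB.
Saving: 3.263 − 2.224 = 1.039 GB.

1.04 GB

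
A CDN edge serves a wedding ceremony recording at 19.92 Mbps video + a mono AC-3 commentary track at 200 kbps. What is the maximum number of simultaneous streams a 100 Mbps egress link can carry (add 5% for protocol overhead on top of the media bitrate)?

4

Audio: 200 kbps = 0.200 Mbps.
Per-viewer media rate: 20.120 Mbps.
On the wire with 5% overhead: 21.126 Mbps.
100 Mbps = 100.0 Mbps; 100.0 / 21.126 = 4.73 → 4 viewers.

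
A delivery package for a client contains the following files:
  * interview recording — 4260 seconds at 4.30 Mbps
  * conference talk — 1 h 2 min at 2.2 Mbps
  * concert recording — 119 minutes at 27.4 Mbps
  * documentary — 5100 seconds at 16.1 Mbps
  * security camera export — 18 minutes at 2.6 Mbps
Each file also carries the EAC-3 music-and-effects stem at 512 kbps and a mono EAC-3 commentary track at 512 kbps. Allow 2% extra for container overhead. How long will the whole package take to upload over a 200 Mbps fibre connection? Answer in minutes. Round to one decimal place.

Audio total: 512 + 512 = 1024 kbps = 1.024 Mbps.
interview recording: 5.324 Mbps × 4260 s × 1.02 = 23133.8 Mb
conference talk: 3.224 Mbps × 3720 s × 1.02 = 12233.1 Mb
concert recording: 28.424 Mbps × 7140 s × 1.02 = 207006.3 Mb
documentary: 17.124 Mbps × 5100 s × 1.02 = 89079.0 Mb
security camera export: 3.624 Mbps × 1080 s × 1.02 = 3992.2 Mb
Total: 335444.5 Mb = 41930.6 MB.
At 200 Mbps: 335444.5 / 200 = 1677 s ≈ 28 minutes.

28.0 minutes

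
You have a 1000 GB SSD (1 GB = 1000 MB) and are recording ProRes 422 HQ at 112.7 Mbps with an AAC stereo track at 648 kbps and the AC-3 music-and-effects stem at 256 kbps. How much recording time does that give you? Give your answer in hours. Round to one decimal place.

19.6 hours

Audio total: 648 + 256 = 904 kbps = 0.904 Mbps.
Total bitrate: 112.7 + 0.904 = 113.604 Mbps.
Capacity: 1000 GB = 8,000,000 Mb.
Recording time: 8,000,000 / 113.604 = 70,420 s ≈ 19.6 hours.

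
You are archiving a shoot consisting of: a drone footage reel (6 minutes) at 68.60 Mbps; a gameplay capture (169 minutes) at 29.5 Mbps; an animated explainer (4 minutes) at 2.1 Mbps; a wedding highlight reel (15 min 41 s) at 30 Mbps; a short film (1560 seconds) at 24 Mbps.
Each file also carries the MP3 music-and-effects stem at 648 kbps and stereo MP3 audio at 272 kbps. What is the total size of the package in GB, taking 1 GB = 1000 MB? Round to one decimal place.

50.3 GB

Audio total: 648 + 272 = 920 kbps = 0.920 Mbps.
drone footage reel: 69.520 Mbps × 360 s = 25027.2 Mb
gameplay capture: 30.420 Mbps × 10140 s = 308458.8 Mb
animated explainer: 3.020 Mbps × 240 s = 724.8 Mb
wedding highlight reel: 30.920 Mbps × 941 s = 29095.7 Mb
short film: 24.920 Mbps × 1560 s = 38875.2 Mb
Total: 402181.7 Mb = 50272.7 MB.
= 50.27 GB.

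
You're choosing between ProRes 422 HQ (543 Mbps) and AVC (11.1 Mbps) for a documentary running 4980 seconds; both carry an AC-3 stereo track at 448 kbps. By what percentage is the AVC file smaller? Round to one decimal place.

Audio: 448 kbps = 0.448 Mbps.
ProRes 422 HQ: 543.448 Mbps × 4980 s = 2706371.0 Mb = 338.296 GB.
AVC: 11.548 Mbps × 4980 s = 57509.0 Mb = 7.189 GB.
Reduction: (1 − 7.189/338.296) × 100 = 97.88%.

97.9%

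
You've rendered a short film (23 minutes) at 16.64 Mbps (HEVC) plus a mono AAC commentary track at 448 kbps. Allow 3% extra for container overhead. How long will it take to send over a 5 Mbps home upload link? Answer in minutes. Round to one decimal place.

23 min = 1380 s
Audio: 448 kbps = 0.448 Mbps.
Total bitrate: 17.088 Mbps.
File: 17.088 Mbps × 1380 s = 23581.4 Mb.
With 3% container overhead: ×1.03. → 24288.9 Mb.
At 5 Mbps: 24288.9 / 5 = 4857.8 s ≈ 81 minutes.

81.0 minutes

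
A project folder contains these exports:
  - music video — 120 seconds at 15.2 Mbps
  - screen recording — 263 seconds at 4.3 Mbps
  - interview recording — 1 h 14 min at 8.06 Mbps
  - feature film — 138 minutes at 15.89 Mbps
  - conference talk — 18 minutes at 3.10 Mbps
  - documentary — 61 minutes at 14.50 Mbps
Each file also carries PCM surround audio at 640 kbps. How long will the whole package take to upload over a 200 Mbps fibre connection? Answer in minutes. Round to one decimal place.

Audio: 640 kbps = 0.640 Mbps.
music video: 15.840 Mbps × 120 s = 1900.8 Mb
screen recording: 4.940 Mbps × 263 s = 1299.2 Mb
interview recording: 8.700 Mbps × 4440 s = 38628.0 Mb
feature film: 16.530 Mbps × 8280 s = 136868.4 Mb
conference talk: 3.740 Mbps × 1080 s = 4039.2 Mb
documentary: 15.140 Mbps × 3660 s = 55412.4 Mb
Total: 238148.0 Mb = 29768.5 MB.
At 200 Mbps: 238148.0 / 200 = 1191 s ≈ 19.8 minutes.

19.8 minutes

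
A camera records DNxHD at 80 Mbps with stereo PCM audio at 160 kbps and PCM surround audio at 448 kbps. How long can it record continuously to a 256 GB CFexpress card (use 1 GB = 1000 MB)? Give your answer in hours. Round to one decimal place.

Audio total: 160 + 448 = 608 kbps = 0.608 Mbps.
Total bitrate: 80 + 0.608 = 80.608 Mbps.
Capacity: 256 GB = 2,048,000 Mb.
Recording time: 2,048,000 / 80.608 = 25,407 s ≈ 7.06 hours.

7.1 hours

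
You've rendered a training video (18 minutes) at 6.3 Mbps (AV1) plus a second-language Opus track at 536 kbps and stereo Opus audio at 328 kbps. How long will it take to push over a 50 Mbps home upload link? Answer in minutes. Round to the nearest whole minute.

18 min = 1080 s
Audio total: 536 + 328 = 864 kbps = 0.864 Mbps.
Total bitrate: 7.164 Mbps.
File: 7.164 Mbps × 1080 s = 7737.1 Mb.
At 50 Mbps: 7737.1 / 50 = 154.7 s ≈ 2.58 minutes.

3 minutes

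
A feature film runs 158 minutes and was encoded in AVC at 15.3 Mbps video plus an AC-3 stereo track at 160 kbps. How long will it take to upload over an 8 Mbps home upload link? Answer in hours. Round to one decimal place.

5.1 hours

158 min = 9480 s
Audio: 160 kbps = 0.160 Mbps.
Total bitrate: 15.460 Mbps.
File: 15.460 Mbps × 9480 s = 146560.8 Mb.
At 8 Mbps: 146560.8 / 8 = 18320.1 s ≈ 5.09 hours.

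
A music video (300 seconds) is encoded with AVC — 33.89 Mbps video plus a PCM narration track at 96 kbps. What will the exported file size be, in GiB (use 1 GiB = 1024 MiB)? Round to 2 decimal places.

1.19 GiB

Audio: 96 kbps = 0.096 Mbps.
Total bitrate: 33.89 + 0.096 = 33.986 Mbps.
Stream data: 33.986 Mbps × 300 s = 10195.8 Mb.
10,196 Mb = 1,274,475,000 bytes ÷ 1,073,741,824 = 1.187 GiB.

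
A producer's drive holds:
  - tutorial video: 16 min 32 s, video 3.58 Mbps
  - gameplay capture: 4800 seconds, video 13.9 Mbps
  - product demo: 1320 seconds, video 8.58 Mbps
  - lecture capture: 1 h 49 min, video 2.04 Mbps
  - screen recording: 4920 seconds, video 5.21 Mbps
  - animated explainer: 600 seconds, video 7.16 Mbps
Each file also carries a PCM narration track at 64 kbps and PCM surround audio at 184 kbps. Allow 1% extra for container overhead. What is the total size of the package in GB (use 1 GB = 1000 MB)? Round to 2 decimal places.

Audio total: 64 + 184 = 248 kbps = 0.248 Mbps.
tutorial video: 3.828 Mbps × 992 s × 1.01 = 3835.3 Mb
gameplay capture: 14.148 Mbps × 4800 s × 1.01 = 68589.5 Mb
product demo: 8.828 Mbps × 1320 s × 1.01 = 11769.5 Mb
lecture capture: 2.288 Mbps × 6540 s × 1.01 = 15113.2 Mb
screen recording: 5.458 Mbps × 4920 s × 1.01 = 27121.9 Mb
animated explainer: 7.408 Mbps × 600 s × 1.01 = 4489.2 Mb
Total: 130918.6 Mb = 16364.8 MB.
= 16.36 GB.

16.36 GB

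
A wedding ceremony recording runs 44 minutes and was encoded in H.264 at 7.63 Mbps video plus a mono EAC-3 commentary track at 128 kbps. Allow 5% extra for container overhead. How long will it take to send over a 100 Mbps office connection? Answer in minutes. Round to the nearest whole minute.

44 min = 2640 s
Audio: 128 kbps = 0.128 Mbps.
Total bitrate: 7.758 Mbps.
File: 7.758 Mbps × 2640 s = 20481.1 Mb.
With 5% container overhead: ×1.05. → 21505.2 Mb.
At 100 Mbps: 21505.2 / 100 = 215.1 s ≈ 3.58 minutes.

4 minutes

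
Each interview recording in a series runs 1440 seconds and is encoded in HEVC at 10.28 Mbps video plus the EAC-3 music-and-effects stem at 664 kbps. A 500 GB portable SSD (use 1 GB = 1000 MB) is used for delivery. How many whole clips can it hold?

253

Audio: 664 kbps = 0.664 Mbps.
Total bitrate: 10.944 Mbps.
Per item: 10.944 Mbps × 1440 s = 15,759 Mb = 1,970 MB.
Capacity: 500 GB = 4,000,000 Mb; 253.82 items → 253 complete.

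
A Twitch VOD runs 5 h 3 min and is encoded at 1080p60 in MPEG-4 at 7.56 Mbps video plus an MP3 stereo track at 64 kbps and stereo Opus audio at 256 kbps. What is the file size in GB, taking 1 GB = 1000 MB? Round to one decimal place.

17.9 GB

5 h 3 min = 303 min = 18180 s
Audio total: 64 + 256 = 320 kbps = 0.320 Mbps.
Total bitrate: 7.56 + 0.320 = 7.880 Mbps.
Stream data: 7.880 Mbps × 18180 s = 143258.4 Mb.
143,258 Mb ÷ 8 = 17,907 MB → 17.91 GB.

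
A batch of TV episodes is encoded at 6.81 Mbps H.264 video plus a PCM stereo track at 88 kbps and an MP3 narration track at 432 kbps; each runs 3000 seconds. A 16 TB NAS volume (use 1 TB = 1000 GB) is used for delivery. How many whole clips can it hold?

5820

Audio total: 88 + 432 = 520 kbps = 0.520 Mbps.
Total bitrate: 7.330 Mbps.
Per item: 7.330 Mbps × 3000 s = 21,990 Mb = 2,749 MB.
Capacity: 16 TB = 128,000,000 Mb; 5820.83 items → 5820 complete.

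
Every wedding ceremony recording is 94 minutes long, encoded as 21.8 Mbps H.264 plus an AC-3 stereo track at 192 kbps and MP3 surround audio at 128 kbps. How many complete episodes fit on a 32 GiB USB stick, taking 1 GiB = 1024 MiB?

2

94 min = 5640 s
Audio total: 192 + 128 = 320 kbps = 0.320 Mbps.
Total bitrate: 22.120 Mbps.
Per item: 22.120 Mbps × 5640 s = 124,757 Mb = 15,595 MB.
Capacity: 32 GiB = 274,878 Mb; 2.20 items → 2 complete.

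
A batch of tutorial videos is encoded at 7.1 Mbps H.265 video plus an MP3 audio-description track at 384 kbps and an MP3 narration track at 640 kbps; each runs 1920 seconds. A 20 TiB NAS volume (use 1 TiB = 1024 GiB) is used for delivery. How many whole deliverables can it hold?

Audio total: 384 + 640 = 1024 kbps = 1.024 Mbps.
Total bitrate: 8.124 Mbps.
Per item: 8.124 Mbps × 1920 s = 15,598 Mb = 1,950 MB.
Capacity: 20 TiB = 175,921,860 Mb; 11278.43 items → 11278 complete.

11278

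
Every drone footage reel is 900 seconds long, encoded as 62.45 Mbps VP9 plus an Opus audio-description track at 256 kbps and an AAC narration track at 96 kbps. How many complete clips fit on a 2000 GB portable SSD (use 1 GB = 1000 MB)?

283

Audio total: 256 + 96 = 352 kbps = 0.352 Mbps.
Total bitrate: 62.802 Mbps.
Per item: 62.802 Mbps × 900 s = 56,522 Mb = 7,065 MB.
Capacity: 2000 GB = 16,000,000 Mb; 283.08 items → 283 complete.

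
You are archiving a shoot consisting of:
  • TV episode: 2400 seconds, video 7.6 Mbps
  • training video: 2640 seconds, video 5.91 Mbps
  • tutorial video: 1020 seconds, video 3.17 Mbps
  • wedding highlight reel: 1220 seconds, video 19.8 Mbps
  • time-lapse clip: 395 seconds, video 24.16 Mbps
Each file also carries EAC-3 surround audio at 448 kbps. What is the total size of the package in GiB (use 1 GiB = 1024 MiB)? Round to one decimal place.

Audio: 448 kbps = 0.448 Mbps.
TV episode: 8.048 Mbps × 2400 s = 19315.2 Mb
training video: 6.358 Mbps × 2640 s = 16785.1 Mb
tutorial video: 3.618 Mbps × 1020 s = 3690.4 Mb
wedding highlight reel: 20.248 Mbps × 1220 s = 24702.6 Mb
time-lapse clip: 24.608 Mbps × 395 s = 9720.2 Mb
Total: 74213.4 Mb = 9276.7 MB.
= 8.640 GiB.

8.6 GiB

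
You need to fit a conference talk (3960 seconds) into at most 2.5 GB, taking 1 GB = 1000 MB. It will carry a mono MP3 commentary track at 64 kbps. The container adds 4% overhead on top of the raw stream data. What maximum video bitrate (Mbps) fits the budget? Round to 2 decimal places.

4.79 Mbps

Budget: 2.5 GB = 20000.0 Mb.
Stream payload after overhead: 20000.0 / 1.04 = 19230.8 Mb.
Total bitrate budget: 19230.8 Mb / 3960 s = 4.856 Mbps.
Audio: 64 kbps = 0.064 Mbps.
Video: 4.856 − 0.064 = 4.792 Mbps.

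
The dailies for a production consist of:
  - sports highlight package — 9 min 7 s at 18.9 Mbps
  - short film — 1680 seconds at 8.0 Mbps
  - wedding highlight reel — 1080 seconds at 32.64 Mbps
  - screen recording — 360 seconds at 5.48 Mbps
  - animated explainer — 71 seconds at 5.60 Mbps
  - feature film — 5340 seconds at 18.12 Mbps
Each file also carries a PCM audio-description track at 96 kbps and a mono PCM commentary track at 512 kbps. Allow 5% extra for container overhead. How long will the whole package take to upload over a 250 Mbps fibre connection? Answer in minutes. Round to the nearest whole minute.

Audio total: 96 + 512 = 608 kbps = 0.608 Mbps.
sports highlight package: 19.508 Mbps × 547 s × 1.05 = 11204.4 Mb
short film: 8.608 Mbps × 1680 s × 1.05 = 15184.5 Mb
wedding highlight reel: 33.248 Mbps × 1080 s × 1.05 = 37703.2 Mb
screen recording: 6.088 Mbps × 360 s × 1.05 = 2301.3 Mb
animated explainer: 6.208 Mbps × 71 s × 1.05 = 462.8 Mb
feature film: 18.728 Mbps × 5340 s × 1.05 = 105007.9 Mb
Total: 171864.1 Mb = 21483.0 MB.
At 250 Mbps: 171864.1 / 250 = 687 s ≈ 11.5 minutes.

11 minutes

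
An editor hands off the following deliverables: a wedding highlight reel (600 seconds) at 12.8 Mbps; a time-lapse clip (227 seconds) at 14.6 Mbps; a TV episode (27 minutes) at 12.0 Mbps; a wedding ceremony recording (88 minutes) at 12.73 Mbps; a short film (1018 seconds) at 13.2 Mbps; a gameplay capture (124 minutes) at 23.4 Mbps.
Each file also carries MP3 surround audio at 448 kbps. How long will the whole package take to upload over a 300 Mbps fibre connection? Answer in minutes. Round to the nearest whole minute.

Audio: 448 kbps = 0.448 Mbps.
wedding highlight reel: 13.248 Mbps × 600 s = 7948.8 Mb
time-lapse clip: 15.048 Mbps × 227 s = 3415.9 Mb
TV episode: 12.448 Mbps × 1620 s = 20165.8 Mb
wedding ceremony recording: 13.178 Mbps × 5280 s = 69579.8 Mb
short film: 13.648 Mbps × 1018 s = 13893.7 Mb
gameplay capture: 23.848 Mbps × 7440 s = 177429.1 Mb
Total: 292433.1 Mb = 36554.1 MB.
At 300 Mbps: 292433.1 / 300 = 975 s ≈ 16.2 minutes.

16 minutes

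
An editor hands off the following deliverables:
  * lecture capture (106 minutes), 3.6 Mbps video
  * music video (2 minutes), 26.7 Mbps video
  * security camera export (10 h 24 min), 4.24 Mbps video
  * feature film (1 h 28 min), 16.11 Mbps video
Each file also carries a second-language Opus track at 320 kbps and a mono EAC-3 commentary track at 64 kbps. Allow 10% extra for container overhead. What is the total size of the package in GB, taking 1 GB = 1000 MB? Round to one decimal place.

Audio total: 320 + 64 = 384 kbps = 0.384 Mbps.
lecture capture: 3.984 Mbps × 6360 s × 1.10 = 27872.1 Mb
music video: 27.084 Mbps × 120 s × 1.10 = 3575.1 Mb
security camera export: 4.624 Mbps × 37440 s × 1.10 = 190434.8 Mb
feature film: 16.494 Mbps × 5280 s × 1.10 = 95797.2 Mb
Total: 317679.1 Mb = 39709.9 MB.
= 39.71 GB.

39.7 GB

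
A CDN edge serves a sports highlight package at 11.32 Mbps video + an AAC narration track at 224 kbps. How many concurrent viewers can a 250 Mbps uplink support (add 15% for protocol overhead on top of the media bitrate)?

Audio: 224 kbps = 0.224 Mbps.
Per-viewer media rate: 11.544 Mbps.
On the wire with 15% overhead: 13.276 Mbps.
250 Mbps = 250.0 Mbps; 250.0 / 13.276 = 18.83 → 18 viewers.

18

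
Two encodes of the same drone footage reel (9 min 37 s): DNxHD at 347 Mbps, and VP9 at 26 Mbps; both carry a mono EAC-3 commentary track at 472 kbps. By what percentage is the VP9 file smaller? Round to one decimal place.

9 min 37 s = 577 s
Audio: 472 kbps = 0.472 Mbps.
DNxHD: 347.472 Mbps × 577 s = 200491.3 Mb = 25.061 GB.
VP9: 26.472 Mbps × 577 s = 15274.3 Mb = 1.909 GB.
Reduction: (1 − 1.909/25.061) × 100 = 92.38%.

92.4%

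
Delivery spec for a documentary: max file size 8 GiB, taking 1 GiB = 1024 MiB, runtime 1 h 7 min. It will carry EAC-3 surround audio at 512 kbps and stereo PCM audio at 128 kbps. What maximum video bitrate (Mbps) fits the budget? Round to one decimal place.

16.5 Mbps

Budget: 8 GiB = 68719.5 Mb.
1 h 7 min = 67 min = 4020 s
Total bitrate budget: 68719.5 Mb / 4020 s = 17.094 Mbps.
Audio total: 512 + 128 = 640 kbps = 0.640 Mbps.
Video: 17.094 − 0.640 = 16.454 Mbps.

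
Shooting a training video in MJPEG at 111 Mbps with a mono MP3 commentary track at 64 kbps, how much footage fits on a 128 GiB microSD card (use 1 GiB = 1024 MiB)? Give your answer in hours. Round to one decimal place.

Audio: 64 kbps = 0.064 Mbps.
Total bitrate: 111 + 0.064 = 111.064 Mbps.
Capacity: 128 GiB = 1,099,512 Mb.
Recording time: 1,099,512 / 111.064 = 9,900 s ≈ 2.75 hours.

2.7 hours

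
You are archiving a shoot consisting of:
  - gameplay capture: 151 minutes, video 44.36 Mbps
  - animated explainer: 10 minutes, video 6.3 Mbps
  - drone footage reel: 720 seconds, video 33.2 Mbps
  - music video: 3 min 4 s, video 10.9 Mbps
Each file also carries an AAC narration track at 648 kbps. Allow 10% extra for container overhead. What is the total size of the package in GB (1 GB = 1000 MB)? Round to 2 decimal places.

60.29 GB

Audio: 648 kbps = 0.648 Mbps.
gameplay capture: 45.008 Mbps × 9060 s × 1.10 = 448549.7 Mb
animated explainer: 6.948 Mbps × 600 s × 1.10 = 4585.7 Mb
drone footage reel: 33.848 Mbps × 720 s × 1.10 = 26807.6 Mb
music video: 11.548 Mbps × 184 s × 1.10 = 2337.3 Mb
Total: 482280.3 Mb = 60285.0 MB.
= 60.29 GB.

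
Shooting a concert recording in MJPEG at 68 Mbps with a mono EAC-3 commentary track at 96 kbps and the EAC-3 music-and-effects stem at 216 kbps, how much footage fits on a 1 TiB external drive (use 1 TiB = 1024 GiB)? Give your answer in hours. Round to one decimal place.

35.8 hours

Audio total: 96 + 216 = 312 kbps = 0.312 Mbps.
Total bitrate: 68 + 0.312 = 68.312 Mbps.
Capacity: 1 TiB = 8,796,093 Mb.
Recording time: 8,796,093 / 68.312 = 128,764 s ≈ 35.8 hours.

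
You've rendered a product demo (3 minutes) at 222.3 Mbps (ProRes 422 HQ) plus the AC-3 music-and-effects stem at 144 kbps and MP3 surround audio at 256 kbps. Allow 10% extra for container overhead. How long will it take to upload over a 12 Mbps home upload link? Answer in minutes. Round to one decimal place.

3 min = 180 s
Audio total: 144 + 256 = 400 kbps = 0.400 Mbps.
Total bitrate: 222.700 Mbps.
File: 222.700 Mbps × 180 s = 40086.0 Mb.
With 10% container overhead: ×1.10. → 44094.6 Mb.
At 12 Mbps: 44094.6 / 12 = 3674.6 s ≈ 61.2 minutes.

61.2 minutes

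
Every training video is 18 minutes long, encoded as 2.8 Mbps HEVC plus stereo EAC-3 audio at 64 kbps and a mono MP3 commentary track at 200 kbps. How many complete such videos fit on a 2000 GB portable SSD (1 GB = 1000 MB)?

4835

18 min = 1080 s
Audio total: 64 + 200 = 264 kbps = 0.264 Mbps.
Total bitrate: 3.064 Mbps.
Per item: 3.064 Mbps × 1080 s = 3,309 Mb = 413.6 MB.
Capacity: 2000 GB = 16,000,000 Mb; 4835.12 items → 4835 complete.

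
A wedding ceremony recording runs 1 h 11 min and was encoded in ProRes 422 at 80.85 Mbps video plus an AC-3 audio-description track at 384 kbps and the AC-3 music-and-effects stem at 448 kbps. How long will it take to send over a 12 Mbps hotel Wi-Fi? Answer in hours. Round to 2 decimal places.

1 h 11 min = 71 min = 4260 s
Audio total: 384 + 448 = 832 kbps = 0.832 Mbps.
Total bitrate: 81.682 Mbps.
File: 81.682 Mbps × 4260 s = 347965.3 Mb.
At 12 Mbps: 347965.3 / 12 = 28997.1 s ≈ 8.05 hours.

8.05 hours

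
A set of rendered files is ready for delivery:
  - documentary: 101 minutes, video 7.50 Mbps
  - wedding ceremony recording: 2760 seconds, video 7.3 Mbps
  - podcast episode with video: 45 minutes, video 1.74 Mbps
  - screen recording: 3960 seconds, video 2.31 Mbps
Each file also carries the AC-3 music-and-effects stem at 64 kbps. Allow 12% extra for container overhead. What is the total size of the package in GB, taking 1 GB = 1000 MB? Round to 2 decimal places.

11.26 GB

Audio: 64 kbps = 0.064 Mbps.
documentary: 7.564 Mbps × 6060 s × 1.12 = 51338.4 Mb
wedding ceremony recording: 7.364 Mbps × 2760 s × 1.12 = 22763.6 Mb
podcast episode with video: 1.804 Mbps × 2700 s × 1.12 = 5455.3 Mb
screen recording: 2.374 Mbps × 3960 s × 1.12 = 10529.2 Mb
Total: 90086.4 Mb = 11260.8 MB.
= 11.26 GB.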